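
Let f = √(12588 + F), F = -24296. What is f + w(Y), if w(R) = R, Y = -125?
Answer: -125 + 2*I*√2927 ≈ -125.0 + 108.2*I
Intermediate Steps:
f = 2*I*√2927 (f = √(12588 - 24296) = √(-11708) = 2*I*√2927 ≈ 108.2*I)
f + w(Y) = 2*I*√2927 - 125 = -125 + 2*I*√2927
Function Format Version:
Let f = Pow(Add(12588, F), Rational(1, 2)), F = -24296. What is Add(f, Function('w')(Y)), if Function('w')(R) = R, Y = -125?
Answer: Add(-125, Mul(2, I, Pow(2927, Rational(1, 2)))) ≈ Add(-125.00, Mul(108.20, I))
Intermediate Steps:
f = Mul(2, I, Pow(2927, Rational(1, 2))) (f = Pow(Add(12588, -24296), Rational(1, 2)) = Pow(-11708, Rational(1, 2)) = Mul(2, I, Pow(2927, Rational(1, 2))) ≈ Mul(108.20, I))
Add(f, Function('w')(Y)) = Add(Mul(2, I, Pow(2927, Rational(1, 2))), -125) = Add(-125, Mul(2, I, Pow(2927, Rational(1, 2))))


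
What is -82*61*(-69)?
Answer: 345138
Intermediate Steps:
-82*61*(-69) = -5002*(-69) = 345138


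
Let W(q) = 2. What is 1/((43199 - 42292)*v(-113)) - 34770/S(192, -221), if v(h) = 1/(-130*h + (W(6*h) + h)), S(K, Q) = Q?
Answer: 34758349/200447 ≈ 173.40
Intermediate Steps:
v(h) = 1/(2 - 129*h) (v(h) = 1/(-130*h + (2 + h)) = 1/(2 - 129*h))
1/((43199 - 42292)*v(-113)) - 34770/S(192, -221) = 1/((43199 - 42292)*((-1/(-2 + 129*(-113))))) - 34770/(-221) = 1/(907*((-1/(-2 - 14577)))) - 34770*(-1/221) = 1/(907*((-1/(-14579)))) + 34770/221 = 1/(907*((-1*(-1/14579)))) + 34770/221 = 1/(907*(1/14579)) + 34770/221 = (1/907)*14579 + 34770/221 = 14579/907 + 34770/221 = 34758349/200447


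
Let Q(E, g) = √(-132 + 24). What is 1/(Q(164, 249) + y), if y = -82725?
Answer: -27575/2281141911 - 2*I*√3/2281141911 ≈ -1.2088e-5 - 1.5186e-9*I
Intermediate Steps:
Q(E, g) = 6*I*√3 (Q(E, g) = √(-108) = 6*I*√3)
1/(Q(164, 249) + y) = 1/(6*I*√3 - 82725) = 1/(-82725 + 6*I*√3)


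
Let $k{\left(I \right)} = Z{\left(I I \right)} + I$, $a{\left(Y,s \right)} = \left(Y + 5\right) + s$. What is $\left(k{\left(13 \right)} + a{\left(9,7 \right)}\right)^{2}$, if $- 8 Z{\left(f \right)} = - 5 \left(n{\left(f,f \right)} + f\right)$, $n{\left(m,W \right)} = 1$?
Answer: $\frac{314721}{16} \approx 19670.0$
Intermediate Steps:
$a{\left(Y,s \right)} = 5 + Y + s$ ($a{\left(Y,s \right)} = \left(5 + Y\right) + s = 5 + Y + s$)
$Z{\left(f \right)} = \frac{5}{8} + \frac{5 f}{8}$ ($Z{\left(f \right)} = - \frac{\left(-5\right) \left(1 + f\right)}{8} = - \frac{-5 - 5 f}{8} = \frac{5}{8} + \frac{5 f}{8}$)
$k{\left(I \right)} = \frac{5}{8} + I + \frac{5 I^{2}}{8}$ ($k{\left(I \right)} = \left(\frac{5}{8} + \frac{5 I I}{8}\right) + I = \left(\frac{5}{8} + \frac{5 I^{2}}{8}\right) + I = \frac{5}{8} + I + \frac{5 I^{2}}{8}$)
$\left(k{\left(13 \right)} + a{\left(9,7 \right)}\right)^{2} = \left(\left(\frac{5}{8} + 13 + \frac{5 \cdot 13^{2}}{8}\right) + \left(5 + 9 + 7\right)\right)^{2} = \left(\left(\frac{5}{8} + 13 + \frac{5}{8} \cdot 169\right) + 21\right)^{2} = \left(\left(\frac{5}{8} + 13 + \frac{845}{8}\right) + 21\right)^{2} = \left(\frac{477}{4} + 21\right)^{2} = \left(\frac{561}{4}\right)^{2} = \frac{314721}{16}$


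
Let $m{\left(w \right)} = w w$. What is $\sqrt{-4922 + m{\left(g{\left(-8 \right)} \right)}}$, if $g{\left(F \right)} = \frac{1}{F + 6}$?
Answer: $\frac{i \sqrt{19687}}{2} \approx 70.155 i$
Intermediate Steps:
$g{\left(F \right)} = \frac{1}{6 + F}$
$m{\left(w \right)} = w^{2}$
$\sqrt{-4922 + m{\left(g{\left(-8 \right)} \right)}} = \sqrt{-4922 + \left(\frac{1}{6 - 8}\right)^{2}} = \sqrt{-4922 + \left(\frac{1}{-2}\right)^{2}} = \sqrt{-4922 + \left(- \frac{1}{2}\right)^{2}} = \sqrt{-4922 + \frac{1}{4}} = \sqrt{- \frac{19687}{4}} = \frac{i \sqrt{19687}}{2}$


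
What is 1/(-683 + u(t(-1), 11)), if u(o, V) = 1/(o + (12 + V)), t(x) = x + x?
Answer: -21/14342 ≈ -0.0014642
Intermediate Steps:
t(x) = 2*x
u(o, V) = 1/(12 + V + o)
1/(-683 + u(t(-1), 11)) = 1/(-683 + 1/(12 + 11 + 2*(-1))) = 1/(-683 + 1/(12 + 11 - 2)) = 1/(-683 + 1/21) = 1/(-14342/21) = -21/14342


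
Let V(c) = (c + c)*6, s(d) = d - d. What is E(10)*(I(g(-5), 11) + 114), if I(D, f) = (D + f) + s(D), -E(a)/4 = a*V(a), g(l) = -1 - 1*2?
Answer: -585600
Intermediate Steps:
s(d) = 0
V(c) = 12*c (V(c) = (2*c)*6 = 12*c)
g(l) = -3 (g(l) = -1 - 2 = -3)
E(a) = -48*a² (E(a) = -4*a*12*a = -48*a²)
I(D, f) = D + f (I(D, f) = (D + f) + 0 = D + f)
E(10)*(I(g(-5), 11) + 114) = (-48*10²)*((-3 + 11) + 114) = (-48*100)*(8 + 114) = -4800*122 = -585600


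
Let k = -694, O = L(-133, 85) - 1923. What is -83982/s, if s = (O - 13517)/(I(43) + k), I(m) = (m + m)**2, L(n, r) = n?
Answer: 187615788/5191 ≈ 36143.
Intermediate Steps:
O = -2056 (O = -133 - 1923 = -2056)
I(m) = 4*m**2 (I(m) = (2*m)**2 = 4*m**2)
s = -5191/2234 (s = (-2056 - 13517)/(4*43**2 - 694) = -15573/(4*1849 - 694) = -15573/(7396 - 694) = -15573/6702 = -15573*1/6702 = -5191/2234 ≈ -2.3236)
-83982/s = -83982/(-5191/2234) = -83982*(-2234/5191) = 187615788/5191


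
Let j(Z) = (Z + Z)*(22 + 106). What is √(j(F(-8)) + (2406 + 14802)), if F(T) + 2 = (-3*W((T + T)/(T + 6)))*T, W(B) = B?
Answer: 2*√16462 ≈ 256.61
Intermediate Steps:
F(T) = -2 - 6*T²/(6 + T) (F(T) = -2 + (-3*(T + T)/(T + 6))*T = -2 + (-3*2*T/(6 + T))*T = -2 + (-6*T/(6 + T))*T = -2 - 6*T²/(6 + T))
j(Z) = 256*Z (j(Z) = (2*Z)*128 = 256*Z)
√(j(F(-8)) + (2406 + 14802)) = √(256*(2*(-6 - 1*(-8) - 3*(-8)²)/(6 - 8)) + (2406 + 14802)) = √(256*(2*(-6 + 8 - 3*64)/(-2)) + 17208) = √(256*(2*(-½)*(-6 + 8 - 192)) + 17208) = √(256*(2*(-½)*(-190)) + 17208) = √(256*190 + 17208) = √(48640 + 17208) = √65848 = 2*√16462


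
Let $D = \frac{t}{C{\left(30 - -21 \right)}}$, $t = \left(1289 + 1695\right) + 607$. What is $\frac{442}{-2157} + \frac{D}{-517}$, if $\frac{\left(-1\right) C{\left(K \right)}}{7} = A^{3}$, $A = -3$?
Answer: $- \frac{269497}{1115169} \approx -0.24166$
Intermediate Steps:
$C{\left(K \right)} = 189$ ($C{\left(K \right)} = - 7 \left(-3\right)^{3} = \left(-7\right) \left(-27\right) = 189$)
$t = 3591$ ($t = 2984 + 607 = 3591$)
$D = 19$ ($D = \frac{3591}{189} = 3591 \cdot \frac{1}{189} = 19$)
$\frac{442}{-2157} + \frac{D}{-517} = \frac{442}{-2157} + \frac{19}{-517} = 442 \left(- \frac{1}{2157}\right) + 19 \left(- \frac{1}{517}\right) = - \frac{442}{2157} - \frac{19}{517} = - \frac{269497}{1115169}$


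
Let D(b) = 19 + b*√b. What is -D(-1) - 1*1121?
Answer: -1140 + I ≈ -1140.0 + 1.0*I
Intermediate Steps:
D(b) = 19 + b^(3/2)
-D(-1) - 1*1121 = -(19 + (-1)^(3/2)) - 1*1121 = -(19 - I) - 1121 = (-19 + I) - 1121 = -1140 + I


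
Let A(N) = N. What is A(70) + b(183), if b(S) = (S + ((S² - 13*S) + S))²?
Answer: 990738646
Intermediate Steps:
b(S) = (S² - 11*S)² (b(S) = (S + (S² - 12*S))² = (S² - 11*S)²)
A(70) + b(183) = 70 + 183²*(-11 + 183)² = 70 + 33489*172² = 70 + 33489*29584 = 70 + 990738576 = 990738646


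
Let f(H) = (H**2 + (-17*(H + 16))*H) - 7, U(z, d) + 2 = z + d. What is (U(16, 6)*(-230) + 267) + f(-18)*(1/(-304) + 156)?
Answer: -15307017/304 ≈ -50352.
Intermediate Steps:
U(z, d) = -2 + d + z (U(z, d) = -2 + (z + d) = -2 + (d + z) = -2 + d + z)
f(H) = -7 + H**2 + H*(-272 - 17*H) (f(H) = (H**2 + (-17*(16 + H))*H) - 7 = (H**2 + (-272 - 17*H)*H) - 7 = (H**2 + H*(-272 - 17*H)) - 7 = -7 + H**2 + H*(-272 - 17*H))
(U(16, 6)*(-230) + 267) + f(-18)*(1/(-304) + 156) = ((-2 + 6 + 16)*(-230) + 267) + (-7 - 272*(-18) - 16*(-18)**2)*(1/(-304) + 156) = (20*(-230) + 267) + (-7 + 4896 - 16*324)*(-1/304 + 156) = (-4600 + 267) + (-7 + 4896 - 5184)*(47423/304) = -4333 - 295*47423/304 = -4333 - 13989785/304 = -15307017/304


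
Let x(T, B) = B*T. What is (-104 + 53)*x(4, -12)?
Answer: 2448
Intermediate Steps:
(-104 + 53)*x(4, -12) = (-104 + 53)*(-12*4) = -51*(-48) = 2448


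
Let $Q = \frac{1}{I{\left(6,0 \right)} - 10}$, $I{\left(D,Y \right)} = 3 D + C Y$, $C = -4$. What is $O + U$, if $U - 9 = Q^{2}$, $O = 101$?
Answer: $\frac{7041}{64} \approx 110.02$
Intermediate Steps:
$I{\left(D,Y \right)} = - 4 Y + 3 D$ ($I{\left(D,Y \right)} = 3 D - 4 Y = - 4 Y + 3 D$)
$Q = \frac{1}{8}$ ($Q = \frac{1}{\left(\left(-4\right) 0 + 3 \cdot 6\right) - 10} = \frac{1}{\left(0 + 18\right) - 10} = \frac{1}{18 - 10} = \frac{1}{8} \approx 0.125$)
$U = \frac{577}{64}$ ($U = 9 + \left(\frac{1}{8}\right)^{2} = 9 + \frac{1}{64} = \frac{577}{64} \approx 9.0156$)
$O + U = 101 + \frac{577}{64} = \frac{7041}{64}$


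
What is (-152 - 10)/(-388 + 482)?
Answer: -81/47 ≈ -1.7234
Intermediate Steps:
(-152 - 10)/(-388 + 482) = -162/94 = -162*1/94 = -81/47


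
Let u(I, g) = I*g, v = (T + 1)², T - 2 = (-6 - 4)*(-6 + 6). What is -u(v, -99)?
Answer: 891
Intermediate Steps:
T = 2 (T = 2 + (-6 - 4)*(-6 + 6) = 2 - 10*0 = 2 + 0 = 2)
v = 9 (v = (2 + 1)² = 3² = 9)
-u(v, -99) = -9*(-99) = -1*(-891) = 891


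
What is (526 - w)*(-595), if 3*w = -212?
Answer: -1065050/3 ≈ -3.5502e+5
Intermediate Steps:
w = -212/3 (w = (⅓)*(-212) = -212/3 ≈ -70.667)
(526 - w)*(-595) = (526 - 1*(-212/3))*(-595) = (526 + 212/3)*(-595) = (1790/3)*(-595) = -1065050/3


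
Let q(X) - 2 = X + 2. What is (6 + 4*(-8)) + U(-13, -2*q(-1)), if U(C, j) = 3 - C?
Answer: -10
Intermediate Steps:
q(X) = 4 + X (q(X) = 2 + (X + 2) = 2 + (2 + X) = 4 + X)
(6 + 4*(-8)) + U(-13, -2*q(-1)) = (6 + 4*(-8)) + (3 - 1*(-13)) = (6 - 32) + (3 + 13) = -26 + 16 = -10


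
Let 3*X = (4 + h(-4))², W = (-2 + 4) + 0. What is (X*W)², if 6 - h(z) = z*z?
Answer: 576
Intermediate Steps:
h(z) = 6 - z² (h(z) = 6 - z*z = 6 - z²)
W = 2 (W = 2 + 0 = 2)
X = 12 (X = (4 + (6 - 1*(-4)²))²/3 = (4 + (6 - 1*16))²/3 = (4 + (6 - 16))²/3 = (4 - 10)²/3 = (⅓)*(-6)² = (⅓)*36 = 12)
(X*W)² = (12*2)² = 24² = 576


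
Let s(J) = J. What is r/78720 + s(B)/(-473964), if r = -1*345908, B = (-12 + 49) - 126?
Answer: -1138478703/259100320 ≈ -4.3940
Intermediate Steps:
B = -89 (B = 37 - 126 = -89)
r = -345908
r/78720 + s(B)/(-473964) = -345908/78720 - 89/(-473964) = -345908*1/78720 - 89*(-1/473964) = -86477/19680 + 89/473964 = -1138478703/259100320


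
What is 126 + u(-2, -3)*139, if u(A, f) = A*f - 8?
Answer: -152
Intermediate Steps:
u(A, f) = -8 + A*f
126 + u(-2, -3)*139 = 126 + (-8 - 2*(-3))*139 = 126 + (-8 + 6)*139 = 126 - 2*139 = 126 - 278 = -152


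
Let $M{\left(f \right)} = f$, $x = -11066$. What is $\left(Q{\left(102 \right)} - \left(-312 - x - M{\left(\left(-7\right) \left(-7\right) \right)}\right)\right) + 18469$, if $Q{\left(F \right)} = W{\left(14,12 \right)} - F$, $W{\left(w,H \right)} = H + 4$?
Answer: $7678$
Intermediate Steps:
$W{\left(w,H \right)} = 4 + H$
$Q{\left(F \right)} = 16 - F$ ($Q{\left(F \right)} = \left(4 + 12\right) - F = 16 - F$)
$\left(Q{\left(102 \right)} - \left(-312 - x - M{\left(\left(-7\right) \left(-7\right) \right)}\right)\right) + 18469 = \left(\left(16 - 102\right) - 10705\right) + 18469 = \left(\left(16 - 102\right) + \left(\left(-11066 + 49\right) + 312\right)\right) + 18469 = \left(-86 + \left(-11017 + 312\right)\right) + 18469 = \left(-86 - 10705\right) + 18469 = -10791 + 18469 = 7678$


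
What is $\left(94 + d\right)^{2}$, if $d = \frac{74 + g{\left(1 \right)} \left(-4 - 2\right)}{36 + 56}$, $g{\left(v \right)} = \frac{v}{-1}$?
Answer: $\frac{4761124}{529} \approx 9000.2$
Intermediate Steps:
$g{\left(v \right)} = - v$ ($g{\left(v \right)} = v \left(-1\right) = - v$)
$d = \frac{20}{23}$ ($d = \frac{74 + \left(-1\right) 1 \left(-4 - 2\right)}{36 + 56} = \frac{74 - -6}{92} = \left(74 + 6\right) \frac{1}{92} = 80 \cdot \frac{1}{92} = \frac{20}{23} \approx 0.86957$)
$\left(94 + d\right)^{2} = \left(94 + \frac{20}{23}\right)^{2} = \left(\frac{2182}{23}\right)^{2} = \frac{4761124}{529}$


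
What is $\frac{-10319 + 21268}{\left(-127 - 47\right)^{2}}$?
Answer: $\frac{10949}{30276} \approx 0.36164$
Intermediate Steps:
$\frac{-10319 + 21268}{\left(-127 - 47\right)^{2}} = \frac{10949}{\left(-174\right)^{2}} = \frac{10949}{30276}$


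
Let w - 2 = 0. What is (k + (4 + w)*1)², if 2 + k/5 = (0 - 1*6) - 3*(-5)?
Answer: 1681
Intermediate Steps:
w = 2 (w = 2 + 0 = 2)
k = 35 (k = -10 + 5*((0 - 1*6) - 3*(-5)) = -10 + 5*((0 - 6) + 15) = -10 + 5*(-6 + 15) = -10 + 5*9 = -10 + 45 = 35)
(k + (4 + w)*1)² = (35 + (4 + 2)*1)² = (35 + 6*1)² = (35 + 6)² = 41² = 1681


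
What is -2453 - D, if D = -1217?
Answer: -1236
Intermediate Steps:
-2453 - D = -2453 - 1*(-1217) = -2453 + 1217 = -1236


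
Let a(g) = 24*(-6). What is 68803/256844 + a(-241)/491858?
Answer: 2414594317/9023626868 ≈ 0.26759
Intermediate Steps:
a(g) = -144
68803/256844 + a(-241)/491858 = 68803/256844 - 144/491858 = 68803*(1/256844) - 144*1/491858 = 9829/36692 - 72/245929 = 2414594317/9023626868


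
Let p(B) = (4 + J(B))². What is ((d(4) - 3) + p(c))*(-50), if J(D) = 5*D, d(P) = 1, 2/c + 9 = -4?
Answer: -71300/169 ≈ -421.89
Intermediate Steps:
c = -2/13 (c = 2/(-9 - 4) = 2/(-13) = 2*(-1/13) = -2/13 ≈ -0.15385)
p(B) = (4 + 5*B)²
((d(4) - 3) + p(c))*(-50) = ((1 - 3) + (4 + 5*(-2/13))²)*(-50) = (-2 + (4 - 10/13)²)*(-50) = (-2 + (42/13)²)*(-50) = (-2 + 1764/169)*(-50) = (1426/169)*(-50) = -71300/169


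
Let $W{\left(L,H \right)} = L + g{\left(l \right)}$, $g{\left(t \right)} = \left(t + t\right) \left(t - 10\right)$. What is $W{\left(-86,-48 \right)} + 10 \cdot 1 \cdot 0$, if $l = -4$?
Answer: $26$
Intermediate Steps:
$g{\left(t \right)} = 2 t \left(-10 + t\right)$
$W{\left(L,H \right)} = 112 + L$ ($W{\left(L,H \right)} = L + 2 \left(-4\right) \left(-10 - 4\right) = L + 2 \left(-4\right) \left(-14\right) = L + 112 = 112 + L$)
$W{\left(-86,-48 \right)} + 10 \cdot 1 \cdot 0 = \left(112 - 86\right) + 10 \cdot 1 \cdot 0 = 26 + 10 \cdot 0 = 26 + 0 = 26$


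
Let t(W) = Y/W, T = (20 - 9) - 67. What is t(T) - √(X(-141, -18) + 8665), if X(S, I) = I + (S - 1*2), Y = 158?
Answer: -79/28 - 2*√2126 ≈ -95.039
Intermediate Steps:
X(S, I) = -2 + I + S (X(S, I) = I + (S - 2) = I + (-2 + S) = -2 + I + S)
T = -56 (T = 11 - 67 = -56)
t(W) = 158/W
t(T) - √(X(-141, -18) + 8665) = 158/(-56) - √((-2 - 18 - 141) + 8665) = 158*(-1/56) - √(-161 + 8665) = -79/28 - √8504 = -79/28 - 2*√2126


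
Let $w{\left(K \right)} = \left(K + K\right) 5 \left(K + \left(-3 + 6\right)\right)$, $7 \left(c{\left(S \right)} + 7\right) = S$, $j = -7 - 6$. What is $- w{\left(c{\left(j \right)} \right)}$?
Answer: $- \frac{25420}{49} \approx -518.78$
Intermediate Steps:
$j = -13$
$c{\left(S \right)} = -7 + \frac{S}{7}$
$w{\left(K \right)} = 10 K \left(3 + K\right)$ ($w{\left(K \right)} = 2 K 5 \left(K + 3\right) = 10 K \left(3 + K\right)$)
$- w{\left(c{\left(j \right)} \right)} = - 10 \left(-7 + \frac{1}{7} \left(-13\right)\right) \left(3 + \left(-7 + \frac{1}{7} \left(-13\right)\right)\right) = - 10 \left(-7 - \frac{13}{7}\right) \left(3 - \frac{62}{7}\right) = - \frac{10 \left(-62\right) \left(3 - \frac{62}{7}\right)}{7} = - \frac{10 \left(-62\right) \left(-41\right)}{7 \cdot 7} = \left(-1\right) \frac{25420}{49} = - \frac{25420}{49}$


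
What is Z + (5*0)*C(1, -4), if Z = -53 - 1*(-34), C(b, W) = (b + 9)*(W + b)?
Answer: -19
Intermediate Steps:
C(b, W) = (9 + b)*(W + b)
Z = -19 (Z = -53 + 34 = -19)
Z + (5*0)*C(1, -4) = -19 + (5*0)*(1² + 9*(-4) + 9*1 - 4*1) = -19 + 0*(1 - 36 + 9 - 4) = -19 + 0*(-30) = -19 + 0 = -19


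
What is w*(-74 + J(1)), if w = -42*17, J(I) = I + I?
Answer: 51408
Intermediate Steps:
J(I) = 2*I
w = -714
w*(-74 + J(1)) = -714*(-74 + 2*1) = -714*(-74 + 2) = -714*(-72) = 51408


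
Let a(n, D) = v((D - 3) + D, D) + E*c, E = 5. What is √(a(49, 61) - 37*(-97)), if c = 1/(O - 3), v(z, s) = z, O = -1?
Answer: √14827/2 ≈ 60.883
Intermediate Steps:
c = -¼ (c = 1/(-1 - 3) = 1/(-4) = -¼ ≈ -0.25000)
a(n, D) = -17/4 + 2*D (a(n, D) = ((D - 3) + D) + 5*(-¼) = ((-3 + D) + D) - 5/4 = (-3 + 2*D) - 5/4 = -17/4 + 2*D)
√(a(49, 61) - 37*(-97)) = √((-17/4 + 2*61) - 37*(-97)) = √((-17/4 + 122) + 3589) = √(471/4 + 3589) = √(14827/4) = √14827/2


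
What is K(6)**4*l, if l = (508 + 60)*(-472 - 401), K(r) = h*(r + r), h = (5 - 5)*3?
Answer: 0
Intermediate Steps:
h = 0 (h = 0*3 = 0)
K(r) = 0 (K(r) = 0*(r + r) = 0*(2*r) = 0)
l = -495864 (l = 568*(-873) = -495864)
K(6)**4*l = 0**4*(-495864) = 0*(-495864) = 0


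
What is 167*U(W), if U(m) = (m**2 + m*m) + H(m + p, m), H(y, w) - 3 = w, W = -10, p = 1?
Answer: 32231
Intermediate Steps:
H(y, w) = 3 + w
U(m) = 3 + m + 2*m**2 (U(m) = (m**2 + m*m) + (3 + m) = (m**2 + m**2) + (3 + m) = 2*m**2 + (3 + m) = 3 + m + 2*m**2)
167*U(W) = 167*(3 - 10 + 2*(-10)**2) = 167*(3 - 10 + 2*100) = 167*(3 - 10 + 200) = 167*193 = 32231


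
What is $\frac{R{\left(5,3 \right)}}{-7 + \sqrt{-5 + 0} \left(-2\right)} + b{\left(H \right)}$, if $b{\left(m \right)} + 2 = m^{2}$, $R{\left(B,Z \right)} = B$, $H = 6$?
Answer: $\frac{2311}{69} + \frac{10 i \sqrt{5}}{69} \approx 33.493 + 0.32407 i$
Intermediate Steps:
$b{\left(m \right)} = -2 + m^{2}$
$\frac{R{\left(5,3 \right)}}{-7 + \sqrt{-5 + 0} \left(-2\right)} + b{\left(H \right)} = \frac{1}{-7 + \sqrt{-5 + 0} \left(-2\right)} 5 - \left(2 - 6^{2}\right) = \frac{1}{-7 + \sqrt{-5} \left(-2\right)} 5 + \left(-2 + 36\right) = \frac{1}{-7 + i \sqrt{5} \left(-2\right)} 5 + 34 = \frac{1}{-7 - 2 i \sqrt{5}} \cdot 5 + 34 = \frac{5}{-7 - 2 i \sqrt{5}} + 34 = 34 + \frac{5}{-7 - 2 i \sqrt{5}}$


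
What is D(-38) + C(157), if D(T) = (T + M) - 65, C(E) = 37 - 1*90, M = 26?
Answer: -130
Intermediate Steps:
C(E) = -53 (C(E) = 37 - 90 = -53)
D(T) = -39 + T (D(T) = (T + 26) - 65 = (26 + T) - 65 = -39 + T)
D(-38) + C(157) = (-39 - 38) - 53 = -77 - 53 = -130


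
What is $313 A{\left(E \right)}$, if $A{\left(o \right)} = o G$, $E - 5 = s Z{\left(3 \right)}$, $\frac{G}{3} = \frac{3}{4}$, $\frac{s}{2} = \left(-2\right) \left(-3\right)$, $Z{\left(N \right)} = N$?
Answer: $\frac{115497}{4} \approx 28874.0$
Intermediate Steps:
$s = 12$ ($s = 2 \left(\left(-2\right) \left(-3\right)\right) = 2 \cdot 6 = 12$)
$G = \frac{9}{4}$ ($G = 3 \cdot \frac{3}{4} = \frac{9}{4} \approx 2.25$)
$E = 41$ ($E = 5 + 12 \cdot 3 = 5 + 36 = 41$)
$A{\left(o \right)} = \frac{9 o}{4}$ ($A{\left(o \right)} = o \frac{9}{4} = \frac{9 o}{4}$)
$313 A{\left(E \right)} = 313 \cdot \frac{9}{4} \cdot 41 = 313 \cdot \frac{369}{4} = \frac{115497}{4}$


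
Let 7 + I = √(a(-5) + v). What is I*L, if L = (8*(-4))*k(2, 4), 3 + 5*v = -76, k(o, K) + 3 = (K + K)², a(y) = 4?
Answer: 13664 - 1952*I*√295/5 ≈ 13664.0 - 6705.3*I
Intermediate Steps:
k(o, K) = -3 + 4*K² (k(o, K) = -3 + (K + K)² = -3 + (2*K)² = -3 + 4*K²)
v = -79/5 (v = -⅗ + (⅕)*(-76) = -⅗ - 76/5 = -79/5 ≈ -15.800)
L = -1952 (L = (8*(-4))*(-3 + 4*4²) = -32*(-3 + 4*16) = -32*(-3 + 64) = -32*61 = -1952)
I = -7 + I*√295/5 (I = -7 + √(4 - 79/5) = -7 + √(-59/5) = -7 + I*√295/5 ≈ -7.0 + 3.4351*I)
I*L = (-7 + I*√295/5)*(-1952) = 13664 - 1952*I*√295/5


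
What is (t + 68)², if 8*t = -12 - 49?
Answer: 233289/64 ≈ 3645.1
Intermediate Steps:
t = -61/8 (t = (-12 - 49)/8 = (⅛)*(-61) = -61/8 ≈ -7.6250)
(t + 68)² = (-61/8 + 68)² = (483/8)² = 233289/64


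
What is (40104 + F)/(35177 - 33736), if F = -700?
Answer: 39404/1441 ≈ 27.345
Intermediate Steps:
(40104 + F)/(35177 - 33736) = (40104 - 700)/(35177 - 33736) = 39404/1441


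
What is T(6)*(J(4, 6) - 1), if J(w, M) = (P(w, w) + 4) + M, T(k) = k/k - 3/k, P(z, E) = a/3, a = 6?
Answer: 11/2 ≈ 5.5000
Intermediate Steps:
P(z, E) = 2 (P(z, E) = 6/3 = 6*(⅓) = 2)
T(k) = 1 - 3/k
J(w, M) = 6 + M (J(w, M) = (2 + 4) + M = 6 + M)
T(6)*(J(4, 6) - 1) = ((-3 + 6)/6)*((6 + 6) - 1) = ((⅙)*3)*(12 - 1) = (½)*11 = 11/2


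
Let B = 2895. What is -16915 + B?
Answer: -14020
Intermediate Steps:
-16915 + B = -16915 + 2895 = -14020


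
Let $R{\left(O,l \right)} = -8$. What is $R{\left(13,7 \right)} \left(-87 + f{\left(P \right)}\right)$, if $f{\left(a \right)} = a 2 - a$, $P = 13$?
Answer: $592$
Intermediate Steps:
$f{\left(a \right)} = a$ ($f{\left(a \right)} = 2 a - a = a$)
$R{\left(13,7 \right)} \left(-87 + f{\left(P \right)}\right) = - 8 \left(-87 + 13\right) = \left(-8\right) \left(-74\right) = 592$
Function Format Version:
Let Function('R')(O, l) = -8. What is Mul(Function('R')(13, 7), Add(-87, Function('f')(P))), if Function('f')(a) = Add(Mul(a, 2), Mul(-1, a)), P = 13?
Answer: 592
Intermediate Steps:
Function('f')(a) = a (Function('f')(a) = Add(Mul(2, a), Mul(-1, a)) = a)
Mul(Function('R')(13, 7), Add(-87, Function('f')(P))) = Mul(-8, Add(-87, 13)) = Mul(-8, -74) = 592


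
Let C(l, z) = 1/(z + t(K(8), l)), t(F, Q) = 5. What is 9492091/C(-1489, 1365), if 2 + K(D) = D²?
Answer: 13004164670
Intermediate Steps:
K(D) = -2 + D²
C(l, z) = 1/(5 + z) (C(l, z) = 1/(z + 5) = 1/(5 + z))
9492091/C(-1489, 1365) = 9492091/(1/(5 + 1365)) = 9492091/(1/1370) = 9492091*1370 = 13004164670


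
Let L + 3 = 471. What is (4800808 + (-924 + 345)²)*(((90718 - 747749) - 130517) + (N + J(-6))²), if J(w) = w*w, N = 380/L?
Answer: -55275157390449827/13689 ≈ -4.0379e+12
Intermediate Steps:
L = 468 (L = -3 + 471 = 468)
N = 95/117 (N = 380/468 = 380*(1/468) = 95/117 ≈ 0.81197)
J(w) = w²
(4800808 + (-924 + 345)²)*(((90718 - 747749) - 130517) + (N + J(-6))²) = (4800808 + (-924 + 345)²)*(((90718 - 747749) - 130517) + (95/117 + (-6)²)²) = (4800808 + (-579)²)*((-657031 - 130517) + (95/117 + 36)²) = (4800808 + 335241)*(-787548 + (4307/117)²) = 5136049*(-787548 + 18550249/13689) = 5136049*(-10762194323/13689) = -55275157390449827/13689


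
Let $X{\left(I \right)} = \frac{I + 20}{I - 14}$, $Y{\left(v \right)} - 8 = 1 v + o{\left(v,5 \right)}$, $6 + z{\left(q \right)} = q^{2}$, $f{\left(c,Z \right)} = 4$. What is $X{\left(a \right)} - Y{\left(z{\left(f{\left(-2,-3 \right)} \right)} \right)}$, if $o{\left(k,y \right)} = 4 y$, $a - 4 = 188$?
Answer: $- \frac{3276}{89} \approx -36.809$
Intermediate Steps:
$a = 192$ ($a = 4 + 188 = 192$)
$z{\left(q \right)} = -6 + q^{2}$
$Y{\left(v \right)} = 28 + v$ ($Y{\left(v \right)} = 8 + \left(1 v + 4 \cdot 5\right) = 8 + \left(v + 20\right) = 8 + \left(20 + v\right) = 28 + v$)
$X{\left(I \right)} = \frac{20 + I}{-14 + I}$
$X{\left(a \right)} - Y{\left(z{\left(f{\left(-2,-3 \right)} \right)} \right)} = \frac{20 + 192}{-14 + 192} - \left(28 - \left(6 - 4^{2}\right)\right) = \frac{1}{178} \cdot 212 - \left(28 + \left(-6 + 16\right)\right) = \frac{1}{178} \cdot 212 - \left(28 + 10\right) = \frac{106}{89} - 38 = - \frac{3276}{89}$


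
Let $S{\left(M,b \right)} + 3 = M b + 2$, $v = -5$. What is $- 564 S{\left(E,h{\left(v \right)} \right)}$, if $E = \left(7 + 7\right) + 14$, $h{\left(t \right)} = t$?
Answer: $79524$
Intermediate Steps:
$E = 28$ ($E = 14 + 14 = 28$)
$S{\left(M,b \right)} = -1 + M b$ ($S{\left(M,b \right)} = -3 + \left(M b + 2\right) = -3 + \left(2 + M b\right) = -1 + M b$)
$- 564 S{\left(E,h{\left(v \right)} \right)} = - 564 \left(-1 + 28 \left(-5\right)\right) = - 564 \left(-1 - 140\right) = \left(-564\right) \left(-141\right) = 79524$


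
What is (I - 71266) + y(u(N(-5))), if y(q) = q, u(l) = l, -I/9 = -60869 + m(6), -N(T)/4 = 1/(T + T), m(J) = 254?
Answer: 2371347/5 ≈ 4.7427e+5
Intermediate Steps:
N(T) = -2/T (N(T) = -4/(T + T) = -4*1/(2*T) = -2/T)
I = 545535 (I = -9*(-60869 + 254) = -9*(-60615) = 545535)
(I - 71266) + y(u(N(-5))) = (545535 - 71266) - 2/(-5) = 474269 - 2*(-⅕) = 474269 + ⅖ = 2371347/5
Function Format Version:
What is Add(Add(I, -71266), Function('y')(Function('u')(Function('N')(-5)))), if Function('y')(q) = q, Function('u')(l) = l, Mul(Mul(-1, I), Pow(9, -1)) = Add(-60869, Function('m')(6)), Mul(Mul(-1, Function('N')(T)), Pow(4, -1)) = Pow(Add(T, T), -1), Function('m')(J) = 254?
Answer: Rational(2371347, 5) ≈ 4.7427e+5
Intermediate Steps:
Function('N')(T) = Mul(-2, Pow(T, -1)) (Function('N')(T) = Mul(-4, Pow(Add(T, T), -1)) = Mul(-4, Pow(Mul(2, T), -1)) = Mul(-4, Mul(Rational(1, 2), Pow(T, -1))) = Mul(-2, Pow(T, -1)))
I = 545535 (I = Mul(-9, Add(-60869, 254)) = Mul(-9, -60615) = 545535)
Add(Add(I, -71266), Function('y')(Function('u')(Function('N')(-5)))) = Add(Add(545535, -71266), Mul(-2, Pow(-5, -1))) = Add(474269, Mul(-2, Rational(-1, 5))) = Add(474269, Rational(2, 5)) = Rational(2371347, 5)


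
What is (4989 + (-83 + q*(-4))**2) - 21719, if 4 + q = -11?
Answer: -16201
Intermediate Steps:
q = -15 (q = -4 - 11 = -15)
(4989 + (-83 + q*(-4))**2) - 21719 = (4989 + (-83 - 15*(-4))**2) - 21719 = (4989 + (-83 + 60)**2) - 21719 = (4989 + (-23)**2) - 21719 = (4989 + 529) - 21719 = 5518 - 21719 = -16201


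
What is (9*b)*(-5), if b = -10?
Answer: 450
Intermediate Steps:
(9*b)*(-5) = (9*(-10))*(-5) = -90*(-5) = 450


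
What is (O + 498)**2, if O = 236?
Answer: 538756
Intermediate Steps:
(O + 498)**2 = (236 + 498)**2 = 734**2 = 538756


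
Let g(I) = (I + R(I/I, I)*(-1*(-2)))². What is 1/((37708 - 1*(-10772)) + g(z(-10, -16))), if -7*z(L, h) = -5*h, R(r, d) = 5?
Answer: 49/2375620 ≈ 2.0626e-5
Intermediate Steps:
z(L, h) = 5*h/7 (z(L, h) = -(-5)*h/7 = 5*h/7)
g(I) = (10 + I)² (g(I) = (I + 5*(-1*(-2)))² = (I + 5*2)² = (I + 10)² = (10 + I)²)
1/((37708 - 1*(-10772)) + g(z(-10, -16))) = 1/((37708 - 1*(-10772)) + (10 + (5/7)*(-16))²) = 1/((37708 + 10772) + (10 - 80/7)²) = 1/(48480 + (-10/7)²) = 1/(48480 + 100/49) = 1/(2375620/49) = 49/2375620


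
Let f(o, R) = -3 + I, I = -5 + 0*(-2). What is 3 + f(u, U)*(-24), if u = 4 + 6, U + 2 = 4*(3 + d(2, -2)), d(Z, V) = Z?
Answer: 195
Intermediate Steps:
U = 18 (U = -2 + 4*(3 + 2) = -2 + 4*5 = -2 + 20 = 18)
u = 10
I = -5 (I = -5 + 0 = -5)
f(o, R) = -8 (f(o, R) = -3 - 5 = -8)
3 + f(u, U)*(-24) = 3 - 8*(-24) = 3 + 192 = 195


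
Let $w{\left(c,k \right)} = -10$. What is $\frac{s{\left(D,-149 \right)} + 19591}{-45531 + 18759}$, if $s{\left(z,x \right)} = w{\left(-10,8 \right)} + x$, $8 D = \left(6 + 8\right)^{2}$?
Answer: $- \frac{4858}{6693} \approx -0.72583$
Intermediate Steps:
$D = \frac{49}{2}$ ($D = \frac{\left(6 + 8\right)^{2}}{8} = \frac{14^{2}}{8} = \frac{1}{8} \cdot 196 = \frac{49}{2} \approx 24.5$)
$s{\left(z,x \right)} = -10 + x$
$\frac{s{\left(D,-149 \right)} + 19591}{-45531 + 18759} = \frac{\left(-10 - 149\right) + 19591}{-45531 + 18759} = \frac{-159 + 19591}{-26772} = 19432 \left(- \frac{1}{26772}\right) = - \frac{4858}{6693}$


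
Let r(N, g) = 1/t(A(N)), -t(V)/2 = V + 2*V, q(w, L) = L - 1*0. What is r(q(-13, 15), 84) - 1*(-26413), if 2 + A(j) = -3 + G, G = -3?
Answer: 1267825/48 ≈ 26413.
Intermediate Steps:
q(w, L) = L (q(w, L) = L + 0 = L)
A(j) = -8 (A(j) = -2 + (-3 - 3) = -2 - 6 = -8)
t(V) = -6*V (t(V) = -2*(V + 2*V) = -6*V)
r(N, g) = 1/48 (r(N, g) = 1/(-6*(-8)) = 1/48)
r(q(-13, 15), 84) - 1*(-26413) = 1/48 - 1*(-26413) = 1/48 + 26413 = 1267825/48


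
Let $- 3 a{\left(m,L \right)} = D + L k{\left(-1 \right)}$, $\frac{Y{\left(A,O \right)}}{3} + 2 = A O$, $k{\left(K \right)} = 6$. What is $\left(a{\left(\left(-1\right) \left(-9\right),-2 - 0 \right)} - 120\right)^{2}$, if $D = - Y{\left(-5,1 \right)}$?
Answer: $15129$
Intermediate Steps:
$Y{\left(A,O \right)} = -6 + 3 A O$
$D = 21$ ($D = - (-6 + 3 \left(-5\right) 1) = - (-6 - 15) = \left(-1\right) \left(-21\right) = 21$)
$a{\left(m,L \right)} = -7 - 2 L$ ($a{\left(m,L \right)} = - \frac{21 + L 6}{3} = - \frac{21 + 6 L}{3} = -7 - 2 L$)
$\left(a{\left(\left(-1\right) \left(-9\right),-2 - 0 \right)} - 120\right)^{2} = \left(\left(-7 - 2 \left(-2 - 0\right)\right) - 120\right)^{2} = \left(\left(-7 - 2 \left(-2 + 0\right)\right) - 120\right)^{2} = \left(\left(-7 - -4\right) - 120\right)^{2} = \left(\left(-7 + 4\right) - 120\right)^{2} = \left(-3 - 120\right)^{2} = \left(-123\right)^{2} = 15129$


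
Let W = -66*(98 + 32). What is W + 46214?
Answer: 37634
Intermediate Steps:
W = -8580 (W = -66*130 = -8580)
W + 46214 = -8580 + 46214 = 37634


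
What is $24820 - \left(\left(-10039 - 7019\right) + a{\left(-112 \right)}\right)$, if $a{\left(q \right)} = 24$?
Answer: $41854$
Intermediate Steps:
$24820 - \left(\left(-10039 - 7019\right) + a{\left(-112 \right)}\right) = 24820 - \left(\left(-10039 - 7019\right) + 24\right) = 24820 - \left(-17058 + 24\right) = 24820 - -17034 = 24820 + 17034 = 41854$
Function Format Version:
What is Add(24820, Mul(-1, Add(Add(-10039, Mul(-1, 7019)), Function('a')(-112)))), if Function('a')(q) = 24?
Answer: 41854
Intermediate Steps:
Add(24820, Mul(-1, Add(Add(-10039, Mul(-1, 7019)), Function('a')(-112)))) = Add(24820, Mul(-1, Add(Add(-10039, Mul(-1, 7019)), 24))) = Add(24820, Mul(-1, Add(Add(-10039, -7019), 24))) = Add(24820, Mul(-1, Add(-17058, 24))) = Add(24820, Mul(-1, -17034)) = Add(24820, 17034) = 41854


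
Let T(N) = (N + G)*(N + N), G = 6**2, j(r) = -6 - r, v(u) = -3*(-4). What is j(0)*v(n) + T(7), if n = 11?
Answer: 530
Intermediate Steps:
v(u) = 12
G = 36
T(N) = 2*N*(36 + N) (T(N) = (N + 36)*(N + N) = (36 + N)*(2*N) = 2*N*(36 + N))
j(0)*v(n) + T(7) = (-6 - 1*0)*12 + 2*7*(36 + 7) = (-6 + 0)*12 + 2*7*43 = -6*12 + 602 = -72 + 602 = 530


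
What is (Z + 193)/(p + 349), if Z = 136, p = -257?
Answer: 329/92 ≈ 3.5761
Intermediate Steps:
(Z + 193)/(p + 349) = (136 + 193)/(-257 + 349) = 329/92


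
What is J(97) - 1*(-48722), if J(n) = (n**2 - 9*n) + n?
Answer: 57355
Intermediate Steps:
J(n) = n**2 - 8*n
J(97) - 1*(-48722) = 97*(-8 + 97) - 1*(-48722) = 97*89 + 48722 = 8633 + 48722 = 57355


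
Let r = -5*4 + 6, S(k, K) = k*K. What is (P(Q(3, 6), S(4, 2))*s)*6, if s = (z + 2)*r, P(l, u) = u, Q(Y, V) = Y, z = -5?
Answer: 2016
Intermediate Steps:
S(k, K) = K*k
r = -14 (r = -20 + 6 = -14)
s = 42 (s = (-5 + 2)*(-14) = -3*(-14) = 42)
(P(Q(3, 6), S(4, 2))*s)*6 = ((2*4)*42)*6 = (8*42)*6 = 336*6 = 2016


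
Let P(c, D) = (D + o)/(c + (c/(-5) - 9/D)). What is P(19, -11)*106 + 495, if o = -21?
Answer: 249535/881 ≈ 283.24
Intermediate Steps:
P(c, D) = (-21 + D)/(-9/D + 4*c/5) (P(c, D) = (D - 21)/(c + (c/(-5) - 9/D)) = (-21 + D)/(c + (c*(-⅕) - 9/D)) = (-21 + D)/(c + (-c/5 - 9/D)) = (-21 + D)/(c + (-9/D - c/5)) = (-21 + D)/(-9/D + 4*c/5))
P(19, -11)*106 + 495 = (5*(-11)*(-21 - 11)/(-45 + 4*(-11)*19))*106 + 495 = (5*(-11)*(-32)/(-45 - 836))*106 + 495 = (5*(-11)*(-32)/(-881))*106 + 495 = (5*(-11)*(-1/881)*(-32))*106 + 495 = -1760/881*106 + 495 = -186560/881 + 495 = 249535/881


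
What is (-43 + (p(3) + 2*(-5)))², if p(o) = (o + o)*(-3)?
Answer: 5041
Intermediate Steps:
p(o) = -6*o (p(o) = (2*o)*(-3) = -6*o)
(-43 + (p(3) + 2*(-5)))² = (-43 + (-6*3 + 2*(-5)))² = (-43 + (-18 - 10))² = (-43 - 28)² = (-71)² = 5041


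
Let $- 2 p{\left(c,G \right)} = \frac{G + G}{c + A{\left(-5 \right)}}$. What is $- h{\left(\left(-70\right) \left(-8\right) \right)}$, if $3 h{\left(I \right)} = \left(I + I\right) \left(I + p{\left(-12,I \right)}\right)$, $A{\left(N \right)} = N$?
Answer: $- \frac{3763200}{17} \approx -2.2136 \cdot 10^{5}$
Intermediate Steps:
$p{\left(c,G \right)} = - \frac{G}{-5 + c}$ ($p{\left(c,G \right)} = - \frac{\left(G + G\right) \frac{1}{c - 5}}{2} = - \frac{2 G \frac{1}{-5 + c}}{2} = - \frac{G}{-5 + c}$)
$h{\left(I \right)} = \frac{12 I^{2}}{17}$ ($h{\left(I \right)} = \frac{\left(I + I\right) \left(I - \frac{I}{-5 - 12}\right)}{3} = \frac{2 I \left(I - \frac{I}{-17}\right)}{3} = \frac{2 I \left(I - I \left(- \frac{1}{17}\right)\right)}{3} = \frac{2 I \left(I + \frac{I}{17}\right)}{3} = \frac{2 I \frac{18 I}{17}}{3} = \frac{\frac{36}{17} I^{2}}{3} = \frac{12 I^{2}}{17}$)
$- h{\left(\left(-70\right) \left(-8\right) \right)} = - \frac{12 \left(\left(-70\right) \left(-8\right)\right)^{2}}{17} = - \frac{12 \cdot 560^{2}}{17} = - \frac{12 \cdot 313600}{17} = \left(-1\right) \frac{3763200}{17} = - \frac{3763200}{17}$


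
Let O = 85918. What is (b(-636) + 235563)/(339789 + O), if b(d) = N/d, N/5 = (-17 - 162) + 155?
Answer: 12484849/22562471 ≈ 0.55335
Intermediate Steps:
N = -120 (N = 5*((-17 - 162) + 155) = 5*(-179 + 155) = 5*(-24) = -120)
b(d) = -120/d
(b(-636) + 235563)/(339789 + O) = (-120/(-636) + 235563)/(339789 + 85918) = (-120*(-1/636) + 235563)/425707 = (10/53 + 235563)*(1/425707) = (12484849/53)*(1/425707) = 12484849/22562471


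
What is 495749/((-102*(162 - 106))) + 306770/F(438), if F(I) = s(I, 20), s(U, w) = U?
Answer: 85285121/138992 ≈ 613.60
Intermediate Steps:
F(I) = I
495749/((-102*(162 - 106))) + 306770/F(438) = 495749/((-102*(162 - 106))) + 306770/438 = 495749/((-102*56)) + 306770*(1/438) = 495749/(-5712) + 153385/219 = 495749*(-1/5712) + 153385/219 = -495749/5712 + 153385/219 = 85285121/138992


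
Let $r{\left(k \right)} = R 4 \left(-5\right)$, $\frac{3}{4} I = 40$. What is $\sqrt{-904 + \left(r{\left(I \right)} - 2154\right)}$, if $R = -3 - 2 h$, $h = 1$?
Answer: $i \sqrt{2958} \approx 54.388 i$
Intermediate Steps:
$I = \frac{160}{3}$ ($I = \frac{4}{3} \cdot 40 = \frac{160}{3} \approx 53.333$)
$R = -5$ ($R = -3 - 2 = -5$)
$r{\left(k \right)} = 100$ ($r{\left(k \right)} = \left(-5\right) 4 \left(-5\right) = \left(-20\right) \left(-5\right) = 100$)
$\sqrt{-904 + \left(r{\left(I \right)} - 2154\right)} = \sqrt{-904 + \left(100 - 2154\right)} = \sqrt{-904 - 2054} = \sqrt{-2958} = i \sqrt{2958}$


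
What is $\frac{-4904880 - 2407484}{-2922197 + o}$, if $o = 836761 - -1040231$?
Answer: $\frac{7312364}{1045205} \approx 6.9961$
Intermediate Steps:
$o = 1876992$ ($o = 836761 + 1040231 = 1876992$)
$\frac{-4904880 - 2407484}{-2922197 + o} = \frac{-4904880 - 2407484}{-2922197 + 1876992} = - \frac{7312364}{-1045205} = \left(-7312364\right) \left(- \frac{1}{1045205}\right) = \frac{7312364}{1045205}$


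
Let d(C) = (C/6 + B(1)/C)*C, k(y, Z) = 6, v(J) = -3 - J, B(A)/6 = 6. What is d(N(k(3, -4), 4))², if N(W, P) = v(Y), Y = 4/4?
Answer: 13456/9 ≈ 1495.1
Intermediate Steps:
B(A) = 36 (B(A) = 6*6 = 36)
Y = 1 (Y = 4*(¼) = 1)
N(W, P) = -4 (N(W, P) = -3 - 1*1 = -3 - 1 = -4)
d(C) = C*(36/C + C/6) (d(C) = (C/6 + 36/C)*C = (36/C + C/6)*C = C*(36/C + C/6))
d(N(k(3, -4), 4))² = (36 + (⅙)*(-4)²)² = (36 + (⅙)*16)² = (36 + 8/3)² = (116/3)² = 13456/9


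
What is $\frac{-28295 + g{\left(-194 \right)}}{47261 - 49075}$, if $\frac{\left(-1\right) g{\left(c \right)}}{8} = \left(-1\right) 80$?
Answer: $\frac{27655}{1814} \approx 15.245$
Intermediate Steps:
$g{\left(c \right)} = 640$ ($g{\left(c \right)} = - 8 \left(\left(-1\right) 80\right) = \left(-8\right) \left(-80\right) = 640$)
$\frac{-28295 + g{\left(-194 \right)}}{47261 - 49075} = \frac{-28295 + 640}{47261 - 49075} = - \frac{27655}{-1814} = \left(-27655\right) \left(- \frac{1}{1814}\right) = \frac{27655}{1814}$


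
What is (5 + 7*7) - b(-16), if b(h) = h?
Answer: 70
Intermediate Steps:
(5 + 7*7) - b(-16) = (5 + 7*7) - 1*(-16) = (5 + 49) + 16 = 54 + 16 = 70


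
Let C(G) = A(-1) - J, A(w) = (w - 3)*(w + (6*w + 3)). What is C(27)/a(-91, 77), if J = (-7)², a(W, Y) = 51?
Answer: -11/17 ≈ -0.64706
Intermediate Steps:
J = 49
A(w) = (-3 + w)*(3 + 7*w) (A(w) = (-3 + w)*(w + (3 + 6*w)) = (-3 + w)*(3 + 7*w))
C(G) = -33 (C(G) = (-9 - 18*(-1) + 7*(-1)²) - 1*49 = (-9 + 18 + 7*1) - 49 = (-9 + 18 + 7) - 49 = 16 - 49 = -33)
C(27)/a(-91, 77) = -33/51 = -33*1/51 = -11/17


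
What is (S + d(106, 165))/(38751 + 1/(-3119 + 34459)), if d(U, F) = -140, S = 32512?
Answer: 1014538480/1214456341 ≈ 0.83538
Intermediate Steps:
(S + d(106, 165))/(38751 + 1/(-3119 + 34459)) = (32512 - 140)/(38751 + 1/(-3119 + 34459)) = 32372/(38751 + 1/31340) = 32372/(1214456341/31340) = 32372*(31340/1214456341) = 1014538480/1214456341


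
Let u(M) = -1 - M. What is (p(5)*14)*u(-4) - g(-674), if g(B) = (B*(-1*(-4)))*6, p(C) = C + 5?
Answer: 16596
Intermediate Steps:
p(C) = 5 + C
g(B) = 24*B (g(B) = (B*4)*6 = (4*B)*6 = 24*B)
(p(5)*14)*u(-4) - g(-674) = ((5 + 5)*14)*(-1 - 1*(-4)) - 24*(-674) = (10*14)*(-1 + 4) - 1*(-16176) = 140*3 + 16176 = 420 + 16176 = 16596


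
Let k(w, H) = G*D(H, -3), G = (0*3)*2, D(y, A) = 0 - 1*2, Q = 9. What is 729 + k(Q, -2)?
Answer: 729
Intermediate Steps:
D(y, A) = -2 (D(y, A) = 0 - 2 = -2)
G = 0 (G = 0*2 = 0)
k(w, H) = 0 (k(w, H) = 0*(-2) = 0)
729 + k(Q, -2) = 729 + 0 = 729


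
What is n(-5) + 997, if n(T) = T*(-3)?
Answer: 1012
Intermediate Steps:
n(T) = -3*T
n(-5) + 997 = -3*(-5) + 997 = 15 + 997 = 1012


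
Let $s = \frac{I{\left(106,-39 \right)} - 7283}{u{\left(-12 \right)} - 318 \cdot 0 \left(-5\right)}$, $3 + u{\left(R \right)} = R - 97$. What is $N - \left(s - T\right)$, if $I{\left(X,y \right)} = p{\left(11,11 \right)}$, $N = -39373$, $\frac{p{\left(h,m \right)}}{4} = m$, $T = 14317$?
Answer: $- \frac{2813511}{112} \approx -25121.0$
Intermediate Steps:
$p{\left(h,m \right)} = 4 m$
$I{\left(X,y \right)} = 44$ ($I{\left(X,y \right)} = 4 \cdot 11 = 44$)
$u{\left(R \right)} = -100 + R$ ($u{\left(R \right)} = -3 + \left(R - 97\right) = -3 + \left(-97 + R\right) = -100 + R$)
$s = \frac{7239}{112}$ ($s = \frac{44 - 7283}{\left(-100 - 12\right) - 318 \cdot 0 \left(-5\right)} = - \frac{7239}{-112 - 0} = - \frac{7239}{-112 + 0} = - \frac{7239}{-112} = \left(-7239\right) \left(- \frac{1}{112}\right) = \frac{7239}{112} \approx 64.634$)
$N - \left(s - T\right) = -39373 - \left(\frac{7239}{112} - 14317\right) = -39373 - - \frac{1596265}{112} = -39373 + \frac{1596265}{112} = - \frac{2813511}{112}$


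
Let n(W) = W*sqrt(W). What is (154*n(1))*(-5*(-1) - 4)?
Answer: 154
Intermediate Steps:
n(W) = W**(3/2)
(154*n(1))*(-5*(-1) - 4) = (154*1**(3/2))*(-5*(-1) - 4) = (154*1)*(5 - 4) = 154*1 = 154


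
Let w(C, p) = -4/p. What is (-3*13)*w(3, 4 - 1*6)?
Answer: -78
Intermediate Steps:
(-3*13)*w(3, 4 - 1*6) = (-3*13)*(-4/(4 - 1*6)) = -(-156)/(4 - 6) = -(-156)/(-2) = -(-156)*(-1)/2 = -39*2 = -78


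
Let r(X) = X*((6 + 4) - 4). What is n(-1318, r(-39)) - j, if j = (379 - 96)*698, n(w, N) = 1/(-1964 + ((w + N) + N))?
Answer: -740752501/3750 ≈ -1.9753e+5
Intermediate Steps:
r(X) = 6*X (r(X) = X*(10 - 4) = X*6 = 6*X)
n(w, N) = 1/(-1964 + w + 2*N) (n(w, N) = 1/(-1964 + ((N + w) + N)) = 1/(-1964 + (w + 2*N)) = 1/(-1964 + w + 2*N))
j = 197534 (j = 283*698 = 197534)
n(-1318, r(-39)) - j = 1/(-1964 - 1318 + 2*(6*(-39))) - 1*197534 = 1/(-1964 - 1318 + 2*(-234)) - 197534 = 1/(-1964 - 1318 - 468) - 197534 = 1/(-3750) - 197534 = -1/3750 - 197534 = -740752501/3750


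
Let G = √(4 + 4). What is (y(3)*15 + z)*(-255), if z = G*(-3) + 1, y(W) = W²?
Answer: -34680 + 1530*√2 ≈ -32516.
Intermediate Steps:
G = 2*√2 (G = √8 = 2*√2 ≈ 2.8284)
z = 1 - 6*√2 (z = (2*√2)*(-3) + 1 = -6*√2 + 1 = 1 - 6*√2 ≈ -7.4853)
(y(3)*15 + z)*(-255) = (3²*15 + (1 - 6*√2))*(-255) = (9*15 + (1 - 6*√2))*(-255) = (135 + (1 - 6*√2))*(-255) = (136 - 6*√2)*(-255) = -34680 + 1530*√2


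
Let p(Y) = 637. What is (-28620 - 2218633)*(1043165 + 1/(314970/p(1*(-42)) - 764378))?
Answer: -1140700314938986692759/486593816 ≈ -2.3443e+12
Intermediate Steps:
(-28620 - 2218633)*(1043165 + 1/(314970/p(1*(-42)) - 764378)) = (-28620 - 2218633)*(1043165 + 1/(314970/637 - 764378)) = -2247253*(1043165 + 1/(314970*(1/637) - 764378)) = -2247253*(1043165 + 1/(314970/637 - 764378)) = -2247253*(1043165 + 1/(-486593816/637)) = -2247253*(1043165 - 637/486593816) = -2247253*507597638067003/486593816 = -1140700314938986692759/486593816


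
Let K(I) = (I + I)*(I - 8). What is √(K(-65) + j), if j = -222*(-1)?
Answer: 4*√607 ≈ 98.549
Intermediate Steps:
j = 222
K(I) = 2*I*(-8 + I) (K(I) = (2*I)*(-8 + I) = 2*I*(-8 + I))
√(K(-65) + j) = √(2*(-65)*(-8 - 65) + 222) = √(2*(-65)*(-73) + 222) = √(9490 + 222) = √9712 = 4*√607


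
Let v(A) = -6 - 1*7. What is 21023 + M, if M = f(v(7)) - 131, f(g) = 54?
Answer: 20946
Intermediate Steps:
v(A) = -13 (v(A) = -6 - 7 = -13)
M = -77 (M = 54 - 131 = -77)
21023 + M = 21023 - 77 = 20946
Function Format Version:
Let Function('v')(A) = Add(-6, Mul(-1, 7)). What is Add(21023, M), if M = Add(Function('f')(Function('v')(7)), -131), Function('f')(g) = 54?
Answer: 20946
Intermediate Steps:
Function('v')(A) = -13 (Function('v')(A) = Add(-6, -7) = -13)
M = -77 (M = Add(54, -131) = -77)
Add(21023, M) = Add(21023, -77) = 20946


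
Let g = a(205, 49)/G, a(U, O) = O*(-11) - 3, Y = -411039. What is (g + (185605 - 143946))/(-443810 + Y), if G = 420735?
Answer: -17527398823/359664894015 ≈ -0.048733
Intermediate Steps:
a(U, O) = -3 - 11*O (a(U, O) = -11*O - 3 = -3 - 11*O)
g = -542/420735 (g = (-3 - 11*49)/420735 = (-3 - 539)*(1/420735) = -542*1/420735 = -542/420735 ≈ -0.0012882)
(g + (185605 - 143946))/(-443810 + Y) = (-542/420735 + (185605 - 143946))/(-443810 - 411039) = (-542/420735 + 41659)/(-854849) = (17527398823/420735)*(-1/854849) = -17527398823/359664894015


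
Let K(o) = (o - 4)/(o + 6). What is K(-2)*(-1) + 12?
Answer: 27/2 ≈ 13.500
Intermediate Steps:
K(o) = (-4 + o)/(6 + o)
K(-2)*(-1) + 12 = ((-4 - 2)/(6 - 2))*(-1) + 12 = (-6/4)*(-1) + 12 = ((¼)*(-6))*(-1) + 12 = -3/2*(-1) + 12 = 3/2 + 12 = 27/2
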